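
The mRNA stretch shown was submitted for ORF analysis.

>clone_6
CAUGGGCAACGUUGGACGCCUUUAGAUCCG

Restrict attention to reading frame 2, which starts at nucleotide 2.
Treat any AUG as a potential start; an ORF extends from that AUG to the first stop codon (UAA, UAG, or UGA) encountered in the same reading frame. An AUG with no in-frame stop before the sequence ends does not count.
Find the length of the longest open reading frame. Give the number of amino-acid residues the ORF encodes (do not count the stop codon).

Frame 2: AUG GGC AAC GUU GGA CGC CUU UAG AUC — AUG at 2, stop UAG at 23 → 24 nt.
Longest: frame 2, positions 2–25, 24 nt = 8 codons = 7 aa. → 7 amino acids.

7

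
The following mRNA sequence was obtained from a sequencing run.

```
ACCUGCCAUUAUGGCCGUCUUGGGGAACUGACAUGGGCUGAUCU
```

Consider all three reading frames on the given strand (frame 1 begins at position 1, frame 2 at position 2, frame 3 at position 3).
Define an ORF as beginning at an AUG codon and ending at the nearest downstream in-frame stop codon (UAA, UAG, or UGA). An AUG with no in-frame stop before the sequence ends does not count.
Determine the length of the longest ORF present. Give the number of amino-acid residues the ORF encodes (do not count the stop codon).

Frame 1: ACC UGC CAU UAU GGC CGU CUU GGG GAA CUG ACA UGG GCU GAU — no AUG→stop ORF.
Frame 2: CCU GCC AUU AUG GCC GUC UUG GGG AAC UGA CAU GGG CUG AUC — AUG at 11, stop UGA at 29 → 21 nt.
Frame 3: CUG CCA UUA UGG CCG UCU UGG GGA ACU GAC AUG GGC UGA UCU — AUG at 33, stop UGA at 39 → 9 nt.
Longest: frame 2, positions 11–31, 21 nt = 7 codons = 6 aa. → 6 amino acids.

6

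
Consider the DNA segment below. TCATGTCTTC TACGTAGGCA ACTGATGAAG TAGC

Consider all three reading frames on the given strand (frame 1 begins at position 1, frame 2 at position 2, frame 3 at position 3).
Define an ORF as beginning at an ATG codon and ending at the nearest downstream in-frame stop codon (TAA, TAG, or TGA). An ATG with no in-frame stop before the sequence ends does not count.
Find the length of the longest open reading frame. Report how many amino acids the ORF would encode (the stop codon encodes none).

4

Frame 1: TCA TGT CTT CTA CGT AGG CAA CTG ATG AAG TAG — ATG at 25, stop TAG at 31 → 9 nt.
Frame 2: CAT GTC TTC TAC GTA GGC AAC TGA TGA AGT AGC — no ATG→stop ORF.
Frame 3: ATG TCT TCT ACG TAG GCA ACT GAT GAA GTA — ATG at 3, stop TAG at 15 → 15 nt.
Longest: frame 3, positions 3–17, 15 nt = 5 codons = 4 aa. → 4 amino acids.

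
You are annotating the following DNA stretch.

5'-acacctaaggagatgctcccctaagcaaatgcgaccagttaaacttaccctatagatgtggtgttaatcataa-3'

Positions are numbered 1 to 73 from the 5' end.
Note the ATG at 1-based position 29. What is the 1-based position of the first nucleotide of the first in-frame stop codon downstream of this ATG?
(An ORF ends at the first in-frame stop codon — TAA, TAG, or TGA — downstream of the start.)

Codons from position 29: ATG (29–31), CGA (32–34), CCA (35–37), GTT (38–40), AAA (41–43), CTT (44–46), ACC (47–49), CTA (50–52), TAG (53–55).
TAG is a stop codon; it begins at position 53.

53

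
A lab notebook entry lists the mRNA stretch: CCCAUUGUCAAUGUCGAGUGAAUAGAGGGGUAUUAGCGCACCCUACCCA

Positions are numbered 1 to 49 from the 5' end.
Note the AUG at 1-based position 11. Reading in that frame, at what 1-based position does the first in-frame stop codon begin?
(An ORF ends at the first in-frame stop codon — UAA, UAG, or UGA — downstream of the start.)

23

Codons from position 11: AUG (11–13), UCG (14–16), AGU (17–19), GAA (20–22), UAG (23–25).
UAG is a stop codon; it begins at position 23.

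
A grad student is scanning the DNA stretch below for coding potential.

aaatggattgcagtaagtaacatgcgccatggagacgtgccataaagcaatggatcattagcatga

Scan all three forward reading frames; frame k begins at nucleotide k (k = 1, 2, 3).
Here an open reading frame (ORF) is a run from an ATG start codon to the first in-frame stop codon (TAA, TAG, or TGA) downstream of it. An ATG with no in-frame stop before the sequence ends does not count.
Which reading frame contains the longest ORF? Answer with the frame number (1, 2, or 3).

2

Frame 1: AAA TGG ATT GCA GTA AGT AAC ATG CGC CAT GGA GAC GTG CCA TAA AGC AAT GGA TCA TTA GCA TGA — ATG at 22, stop TAA at 43 → 24 nt.
Frame 2: AAT GGA TTG CAG TAA GTA ACA TGC GCC ATG GAG ACG TGC CAT AAA GCA ATG GAT CAT TAG CAT — ATG at 29, stop TAG at 59 → 33 nt; ATG at 50, stop TAG at 59 → 12 nt.
Frame 3: ATG GAT TGC AGT AAG TAA CAT GCG CCA TGG AGA CGT GCC ATA AAG CAA TGG ATC ATT AGC ATG — ATG at 3, stop TAA at 18 → 18 nt.
Longest ORF is 33 nt in frame 2 (positions 29–61).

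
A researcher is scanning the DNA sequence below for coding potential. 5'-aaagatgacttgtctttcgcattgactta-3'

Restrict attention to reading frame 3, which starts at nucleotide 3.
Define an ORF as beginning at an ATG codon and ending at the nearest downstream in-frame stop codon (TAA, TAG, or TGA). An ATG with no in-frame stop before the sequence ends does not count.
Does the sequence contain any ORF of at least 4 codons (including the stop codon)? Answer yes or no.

Frame 3: AGA TGA CTT GTC TTT CGC ATT GAC TTA — no ATG→stop ORF.
Largest ORF found is 0 codons < 4, so no.

no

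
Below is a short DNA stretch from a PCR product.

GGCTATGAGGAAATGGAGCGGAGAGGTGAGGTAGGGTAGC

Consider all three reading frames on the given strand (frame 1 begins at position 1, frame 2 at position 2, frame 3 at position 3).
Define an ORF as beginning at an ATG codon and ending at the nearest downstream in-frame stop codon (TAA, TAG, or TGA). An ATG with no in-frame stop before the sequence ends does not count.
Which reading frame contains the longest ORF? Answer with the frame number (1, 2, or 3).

2

Frame 1: GGC TAT GAG GAA ATG GAG CGG AGA GGT GAG GTA GGG TAG — ATG at 13, stop TAG at 37 → 27 nt.
Frame 2: GCT ATG AGG AAA TGG AGC GGA GAG GTG AGG TAG GGT AGC — ATG at 5, stop TAG at 32 → 30 nt.
Frame 3: CTA TGA GGA AAT GGA GCG GAG AGG TGA GGT AGG GTA — no ATG→stop ORF.
Longest ORF is 30 nt in frame 2 (positions 5–34).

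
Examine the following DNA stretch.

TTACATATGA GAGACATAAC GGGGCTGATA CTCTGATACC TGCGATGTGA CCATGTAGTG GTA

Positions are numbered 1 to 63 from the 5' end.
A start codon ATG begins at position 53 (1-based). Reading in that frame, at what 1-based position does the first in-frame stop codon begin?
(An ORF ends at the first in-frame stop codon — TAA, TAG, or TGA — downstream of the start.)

Codons from position 53: ATG (53–55), TAG (56–58).
TAG is a stop codon; it begins at position 56.

56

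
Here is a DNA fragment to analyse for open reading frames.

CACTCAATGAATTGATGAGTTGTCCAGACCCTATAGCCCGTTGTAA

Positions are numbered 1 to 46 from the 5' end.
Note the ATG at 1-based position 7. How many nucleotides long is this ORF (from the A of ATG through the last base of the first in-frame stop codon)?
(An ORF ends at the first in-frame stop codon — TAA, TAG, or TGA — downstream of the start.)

Codons from position 7: ATG (7–9), AAT (10–12), TGA (13–15).
TGA is the first in-frame stop; ORF spans 7–15, 9 nucleotides.

9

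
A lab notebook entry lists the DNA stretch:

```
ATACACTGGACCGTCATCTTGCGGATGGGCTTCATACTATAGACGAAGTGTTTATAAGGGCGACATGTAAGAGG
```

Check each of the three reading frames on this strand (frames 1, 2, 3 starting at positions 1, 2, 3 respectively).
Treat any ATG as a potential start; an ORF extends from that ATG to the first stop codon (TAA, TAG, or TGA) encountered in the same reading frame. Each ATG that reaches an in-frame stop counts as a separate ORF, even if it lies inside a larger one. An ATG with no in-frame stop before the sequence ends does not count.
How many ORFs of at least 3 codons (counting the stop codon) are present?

1

Frame 1: ATA CAC TGG ACC GTC ATC TTG CGG ATG GGC TTC ATA CTA TAG ACG AAG TGT TTA TAA GGG CGA CAT GTA AGA — ATG at 25, stop TAG at 40 → 18 nt.
Frame 2: TAC ACT GGA CCG TCA TCT TGC GGA TGG GCT TCA TAC TAT AGA CGA AGT GTT TAT AAG GGC GAC ATG TAA GAG — ATG at 65, stop TAA at 68 → 6 nt.
Frame 3: ACA CTG GAC CGT CAT CTT GCG GAT GGG CTT CAT ACT ATA GAC GAA GTG TTT ATA AGG GCG ACA TGT AAG AGG — no ATG→stop ORF.
ORFs ≥ 3 codons: frame 1 25–42 (6 codons). Count = 1.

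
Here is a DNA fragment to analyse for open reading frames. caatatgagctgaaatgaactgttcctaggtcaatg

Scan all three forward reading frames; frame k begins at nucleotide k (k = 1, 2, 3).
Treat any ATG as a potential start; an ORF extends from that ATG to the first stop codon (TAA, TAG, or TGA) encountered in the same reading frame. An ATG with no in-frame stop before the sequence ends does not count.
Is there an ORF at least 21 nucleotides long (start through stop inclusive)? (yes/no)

Frame 1: CAA TAT GAG CTG AAA TGA ACT GTT CCT AGG TCA ATG — no ATG→stop ORF.
Frame 2: AAT ATG AGC TGA AAT GAA CTG TTC CTA GGT CAA — ATG at 5, stop TGA at 11 → 9 nt.
Frame 3: ATA TGA GCT GAA ATG AAC TGT TCC TAG GTC AAT — ATG at 15, stop TAG at 27 → 15 nt.
Largest ORF found is 15 nucleotides < 21, so no.

no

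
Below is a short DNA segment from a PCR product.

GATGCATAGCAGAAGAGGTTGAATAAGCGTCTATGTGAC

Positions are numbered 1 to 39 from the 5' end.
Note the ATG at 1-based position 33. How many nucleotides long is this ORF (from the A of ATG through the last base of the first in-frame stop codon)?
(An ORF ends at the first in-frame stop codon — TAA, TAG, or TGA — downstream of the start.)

6

Codons from position 33: ATG (33–35), TGA (36–38).
TGA is the first in-frame stop; ORF spans 33–38, 6 nucleotides.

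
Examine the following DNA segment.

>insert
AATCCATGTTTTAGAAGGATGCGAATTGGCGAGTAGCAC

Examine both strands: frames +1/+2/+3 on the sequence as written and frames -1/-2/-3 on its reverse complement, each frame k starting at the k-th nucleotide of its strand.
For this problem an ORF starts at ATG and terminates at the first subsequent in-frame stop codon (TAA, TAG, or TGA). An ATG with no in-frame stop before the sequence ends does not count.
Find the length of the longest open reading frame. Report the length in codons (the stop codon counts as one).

Reverse complement (5'→3'): GTGCTACTCGCCAATTCGCATCCTTCTAAAACATGGATT
Frame +1: AAT CCA TGT TTT AGA AGG ATG CGA ATT GGC GAG TAG CAC — ATG at 19, stop TAG at 34 → 18 nt.
Frame +2: ATC CAT GTT TTA GAA GGA TGC GAA TTG GCG AGT AGC — no ATG→stop ORF.
Frame +3: TCC ATG TTT TAG AAG GAT GCG AAT TGG CGA GTA GCA — ATG at 6, stop TAG at 12 → 9 nt.
Frame -1: GTG CTA CTC GCC AAT TCG CAT CCT TCT AAA ACA TGG ATT — no ATG→stop ORF.
Frame -2: TGC TAC TCG CCA ATT CGC ATC CTT CTA AAA CAT GGA — no ATG→stop ORF.
Frame -3: GCT ACT CGC CAA TTC GCA TCC TTC TAA AAC ATG GAT — no ATG→stop ORF.
Longest: frame +1, positions 19–36, 18 nt = 6 codons = 5 aa. → 6 codons.

6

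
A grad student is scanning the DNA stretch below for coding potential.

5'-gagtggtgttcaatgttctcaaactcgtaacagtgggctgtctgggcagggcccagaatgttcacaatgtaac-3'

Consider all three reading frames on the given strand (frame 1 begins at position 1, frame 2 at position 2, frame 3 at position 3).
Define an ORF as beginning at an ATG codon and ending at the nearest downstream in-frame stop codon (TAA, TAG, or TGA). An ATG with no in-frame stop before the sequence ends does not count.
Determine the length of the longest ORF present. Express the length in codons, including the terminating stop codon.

6

Frame 1: GAG TGG TGT TCA ATG TTC TCA AAC TCG TAA CAG TGG GCT GTC TGG GCA GGG CCC AGA ATG TTC ACA ATG TAA — ATG at 13, stop TAA at 28 → 18 nt; ATG at 58, stop TAA at 70 → 15 nt; ATG at 67, stop TAA at 70 → 6 nt.
Frame 2: AGT GGT GTT CAA TGT TCT CAA ACT CGT AAC AGT GGG CTG TCT GGG CAG GGC CCA GAA TGT TCA CAA TGT AAC — no ATG→stop ORF.
Frame 3: GTG GTG TTC AAT GTT CTC AAA CTC GTA ACA GTG GGC TGT CTG GGC AGG GCC CAG AAT GTT CAC AAT GTA — no ATG→stop ORF.
Longest: frame 1, positions 13–30, 18 nt = 6 codons = 5 aa. → 6 codons.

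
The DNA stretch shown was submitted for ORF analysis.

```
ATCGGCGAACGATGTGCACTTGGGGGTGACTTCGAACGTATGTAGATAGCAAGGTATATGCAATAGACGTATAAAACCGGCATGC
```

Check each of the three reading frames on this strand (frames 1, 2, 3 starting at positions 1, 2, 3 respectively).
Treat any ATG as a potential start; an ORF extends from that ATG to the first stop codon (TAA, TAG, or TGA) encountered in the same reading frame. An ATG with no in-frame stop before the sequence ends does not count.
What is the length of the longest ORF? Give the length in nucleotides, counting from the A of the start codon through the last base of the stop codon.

Frame 1: ATC GGC GAA CGA TGT GCA CTT GGG GGT GAC TTC GAA CGT ATG TAG ATA GCA AGG TAT ATG CAA TAG ACG TAT AAA ACC GGC ATG — ATG at 40, stop TAG at 43 → 6 nt; ATG at 58, stop TAG at 64 → 9 nt.
Frame 2: TCG GCG AAC GAT GTG CAC TTG GGG GTG ACT TCG AAC GTA TGT AGA TAG CAA GGT ATA TGC AAT AGA CGT ATA AAA CCG GCA TGC — no ATG→stop ORF.
Frame 3: CGG CGA ACG ATG TGC ACT TGG GGG TGA CTT CGA ACG TAT GTA GAT AGC AAG GTA TAT GCA ATA GAC GTA TAA AAC CGG CAT — ATG at 12, stop TGA at 27 → 18 nt.
Longest: frame 3, positions 12–29, 18 nt = 6 codons = 5 aa. → 18 nucleotides.

18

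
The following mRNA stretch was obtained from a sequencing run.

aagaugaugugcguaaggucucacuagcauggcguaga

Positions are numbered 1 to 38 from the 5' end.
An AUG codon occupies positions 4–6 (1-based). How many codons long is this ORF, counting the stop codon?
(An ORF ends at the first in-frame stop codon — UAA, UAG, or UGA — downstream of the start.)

Codons from position 4: AUG (4–6), AUG (7–9), UGC (10–12), GUA (13–15), AGG (16–18), UCU (19–21), CAC (22–24), UAG (25–27).
UAG is the first in-frame stop; that's 8 codons including the stop.

8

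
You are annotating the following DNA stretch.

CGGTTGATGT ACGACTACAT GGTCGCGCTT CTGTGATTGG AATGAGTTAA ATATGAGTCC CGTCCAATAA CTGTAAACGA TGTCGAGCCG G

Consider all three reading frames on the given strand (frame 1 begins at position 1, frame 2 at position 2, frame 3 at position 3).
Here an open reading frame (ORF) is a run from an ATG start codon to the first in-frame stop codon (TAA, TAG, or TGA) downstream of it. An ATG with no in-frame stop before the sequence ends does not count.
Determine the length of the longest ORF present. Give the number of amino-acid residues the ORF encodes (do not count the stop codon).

Frame 1: CGG TTG ATG TAC GAC TAC ATG GTC GCG CTT CTG TGA TTG GAA TGA GTT AAA TAT GAG TCC CGT CCA ATA ACT GTA AAC GAT GTC GAG CCG — ATG at 7, stop TGA at 34 → 30 nt; ATG at 19, stop TGA at 34 → 18 nt.
Frame 2: GGT TGA TGT ACG ACT ACA TGG TCG CGC TTC TGT GAT TGG AAT GAG TTA AAT ATG AGT CCC GTC CAA TAA CTG TAA ACG ATG TCG AGC CGG — ATG at 53, stop TAA at 68 → 18 nt.
Frame 3: GTT GAT GTA CGA CTA CAT GGT CGC GCT TCT GTG ATT GGA ATG AGT TAA ATA TGA GTC CCG TCC AAT AAC TGT AAA CGA TGT CGA GCC — ATG at 42, stop TAA at 48 → 9 nt.
Longest: frame 1, positions 7–36, 30 nt = 10 codons = 9 aa. → 9 amino acids.

9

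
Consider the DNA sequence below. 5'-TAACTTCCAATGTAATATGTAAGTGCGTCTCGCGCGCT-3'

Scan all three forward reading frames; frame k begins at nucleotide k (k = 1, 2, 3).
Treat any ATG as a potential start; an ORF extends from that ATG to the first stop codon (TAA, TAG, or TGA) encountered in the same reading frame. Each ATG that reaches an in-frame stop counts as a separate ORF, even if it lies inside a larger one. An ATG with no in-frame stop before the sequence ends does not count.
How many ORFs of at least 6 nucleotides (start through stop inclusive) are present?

2

Frame 1: TAA CTT CCA ATG TAA TAT GTA AGT GCG TCT CGC GCG — ATG at 10, stop TAA at 13 → 6 nt.
Frame 2: AAC TTC CAA TGT AAT ATG TAA GTG CGT CTC GCG CGC — ATG at 17, stop TAA at 20 → 6 nt.
Frame 3: ACT TCC AAT GTA ATA TGT AAG TGC GTC TCG CGC GCT — no ATG→stop ORF.
ORFs ≥ 6 nucleotides: frame 1 10–15 (6 nucleotides), frame 2 17–22 (6 nucleotides). Count = 2.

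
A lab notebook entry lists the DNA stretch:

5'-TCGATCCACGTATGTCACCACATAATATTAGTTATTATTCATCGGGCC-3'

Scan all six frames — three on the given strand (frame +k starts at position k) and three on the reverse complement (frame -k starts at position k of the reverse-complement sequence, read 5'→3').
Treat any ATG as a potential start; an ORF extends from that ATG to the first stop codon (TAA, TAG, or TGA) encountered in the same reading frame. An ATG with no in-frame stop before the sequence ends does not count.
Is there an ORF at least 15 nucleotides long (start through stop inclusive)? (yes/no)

Reverse complement (5'→3'): GGCCCGATGAATAATAACTAATATTATGTGGTGACATACGTGGATCGA
Frame +1: TCG ATC CAC GTA TGT CAC CAC ATA ATA TTA GTT ATT ATT CAT CGG GCC — no ATG→stop ORF.
Frame +2: CGA TCC ACG TAT GTC ACC ACA TAA TAT TAG TTA TTA TTC ATC GGG — no ATG→stop ORF.
Frame +3: GAT CCA CGT ATG TCA CCA CAT AAT ATT AGT TAT TAT TCA TCG GGC — no ATG→stop ORF.
Frame -1: GGC CCG ATG AAT AAT AAC TAA TAT TAT GTG GTG ACA TAC GTG GAT CGA — ATG at 7, stop TAA at 19 → 15 nt.
Frame -2: GCC CGA TGA ATA ATA ACT AAT ATT ATG TGG TGA CAT ACG TGG ATC — ATG at 26, stop TGA at 32 → 9 nt.
Frame -3: CCC GAT GAA TAA TAA CTA ATA TTA TGT GGT GAC ATA CGT GGA TCG — no ATG→stop ORF.
Frame -1 has an ORF of 15 nucleotides (positions 7–21) ≥ 15, so yes.

yes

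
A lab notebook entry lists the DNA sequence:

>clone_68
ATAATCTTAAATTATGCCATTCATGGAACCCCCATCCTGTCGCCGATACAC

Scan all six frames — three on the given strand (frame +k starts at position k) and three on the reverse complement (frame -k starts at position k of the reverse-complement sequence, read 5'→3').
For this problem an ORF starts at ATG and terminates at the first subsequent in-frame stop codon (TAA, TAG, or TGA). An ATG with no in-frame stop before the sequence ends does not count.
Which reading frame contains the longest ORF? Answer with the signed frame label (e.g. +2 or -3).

-1

Reverse complement (5'→3'): GTGTATCGGCGACAGGATGGGGGTTCCATGAATGGCATAATTTAAGATTAT
Frame +1: ATA ATC TTA AAT TAT GCC ATT CAT GGA ACC CCC ATC CTG TCG CCG ATA CAC — no ATG→stop ORF.
Frame +2: TAA TCT TAA ATT ATG CCA TTC ATG GAA CCC CCA TCC TGT CGC CGA TAC — no ATG→stop ORF.
Frame +3: AAT CTT AAA TTA TGC CAT TCA TGG AAC CCC CAT CCT GTC GCC GAT ACA — no ATG→stop ORF.
Frame -1: GTG TAT CGG CGA CAG GAT GGG GGT TCC ATG AAT GGC ATA ATT TAA GAT TAT — ATG at 28, stop TAA at 43 → 18 nt.
Frame -2: TGT ATC GGC GAC AGG ATG GGG GTT CCA TGA ATG GCA TAA TTT AAG ATT — ATG at 17, stop TGA at 29 → 15 nt; ATG at 32, stop TAA at 38 → 9 nt.
Frame -3: GTA TCG GCG ACA GGA TGG GGG TTC CAT GAA TGG CAT AAT TTA AGA TTA — no ATG→stop ORF.
Longest ORF is 18 nt in frame -1 (positions 28–45).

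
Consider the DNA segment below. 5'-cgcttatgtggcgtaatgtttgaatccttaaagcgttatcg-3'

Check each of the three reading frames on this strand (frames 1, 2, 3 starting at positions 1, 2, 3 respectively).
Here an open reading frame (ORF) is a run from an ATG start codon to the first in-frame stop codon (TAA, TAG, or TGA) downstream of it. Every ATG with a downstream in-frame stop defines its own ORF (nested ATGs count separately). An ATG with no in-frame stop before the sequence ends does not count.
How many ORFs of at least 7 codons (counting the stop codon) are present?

0

Frame 1: CGC TTA TGT GGC GTA ATG TTT GAA TCC TTA AAG CGT TAT — no ATG→stop ORF.
Frame 2: GCT TAT GTG GCG TAA TGT TTG AAT CCT TAA AGC GTT ATC — no ATG→stop ORF.
Frame 3: CTT ATG TGG CGT AAT GTT TGA ATC CTT AAA GCG TTA TCG — ATG at 6, stop TGA at 21 → 18 nt.
No ORF reaches 7 codons. Count = 0.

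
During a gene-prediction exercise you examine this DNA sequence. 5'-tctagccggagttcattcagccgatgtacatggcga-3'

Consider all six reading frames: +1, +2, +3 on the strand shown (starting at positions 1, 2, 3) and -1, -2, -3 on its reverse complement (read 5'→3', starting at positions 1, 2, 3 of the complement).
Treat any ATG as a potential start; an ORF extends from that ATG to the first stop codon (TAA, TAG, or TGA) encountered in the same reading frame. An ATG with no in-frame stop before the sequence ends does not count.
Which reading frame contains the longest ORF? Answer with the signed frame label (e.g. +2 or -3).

-3

Reverse complement (5'→3'): TCGCCATGTACATCGGCTGAATGAACTCCGGCTAGA
Frame +1: TCT AGC CGG AGT TCA TTC AGC CGA TGT ACA TGG CGA — no ATG→stop ORF.
Frame +2: CTA GCC GGA GTT CAT TCA GCC GAT GTA CAT GGC — no ATG→stop ORF.
Frame +3: TAG CCG GAG TTC ATT CAG CCG ATG TAC ATG GCG — no ATG→stop ORF.
Frame -1: TCG CCA TGT ACA TCG GCT GAA TGA ACT CCG GCT AGA — no ATG→stop ORF.
Frame -2: CGC CAT GTA CAT CGG CTG AAT GAA CTC CGG CTA — no ATG→stop ORF.
Frame -3: GCC ATG TAC ATC GGC TGA ATG AAC TCC GGC TAG — ATG at 6, stop TGA at 18 → 15 nt; ATG at 21, stop TAG at 33 → 15 nt.
Longest ORF is 15 nt in frame -3 (positions 6–20).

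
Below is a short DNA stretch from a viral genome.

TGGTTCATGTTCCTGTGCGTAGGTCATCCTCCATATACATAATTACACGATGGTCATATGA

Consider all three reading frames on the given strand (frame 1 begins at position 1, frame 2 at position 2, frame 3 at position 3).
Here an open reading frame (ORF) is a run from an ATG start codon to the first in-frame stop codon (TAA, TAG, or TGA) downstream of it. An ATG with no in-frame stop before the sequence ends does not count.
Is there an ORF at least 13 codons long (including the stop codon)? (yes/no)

no

Frame 1: TGG TTC ATG TTC CTG TGC GTA GGT CAT CCT CCA TAT ACA TAA TTA CAC GAT GGT CAT ATG — ATG at 7, stop TAA at 40 → 36 nt.
Frame 2: GGT TCA TGT TCC TGT GCG TAG GTC ATC CTC CAT ATA CAT AAT TAC ACG ATG GTC ATA TGA — ATG at 50, stop TGA at 59 → 12 nt.
Frame 3: GTT CAT GTT CCT GTG CGT AGG TCA TCC TCC ATA TAC ATA ATT ACA CGA TGG TCA TAT — no ATG→stop ORF.
Largest ORF found is 12 codons < 13, so no.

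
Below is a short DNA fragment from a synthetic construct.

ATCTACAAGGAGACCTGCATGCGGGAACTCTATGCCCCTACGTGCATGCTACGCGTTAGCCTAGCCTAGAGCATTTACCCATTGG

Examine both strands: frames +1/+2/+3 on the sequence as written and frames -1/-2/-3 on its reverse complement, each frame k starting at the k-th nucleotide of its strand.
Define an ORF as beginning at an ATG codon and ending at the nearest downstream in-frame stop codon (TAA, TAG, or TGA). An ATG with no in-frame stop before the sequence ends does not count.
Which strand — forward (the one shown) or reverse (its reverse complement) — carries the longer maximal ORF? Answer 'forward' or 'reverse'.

forward

Reverse complement (5'→3'): CCAATGGGTAAATGCTCTAGGCTAGGCTAACGCGTAGCATGCACGTAGGGGCATAGAGTTCCCGCATGCAGGTCTCCTTGTAGAT
Frame +1: ATC TAC AAG GAG ACC TGC ATG CGG GAA CTC TAT GCC CCT ACG TGC ATG CTA CGC GTT AGC CTA GCC TAG AGC ATT TAC CCA TTG — ATG at 19, stop TAG at 67 → 51 nt; ATG at 46, stop TAG at 67 → 24 nt.
Frame +2: TCT ACA AGG AGA CCT GCA TGC GGG AAC TCT ATG CCC CTA CGT GCA TGC TAC GCG TTA GCC TAG CCT AGA GCA TTT ACC CAT TGG — ATG at 32, stop TAG at 62 → 33 nt.
Frame +3: CTA CAA GGA GAC CTG CAT GCG GGA ACT CTA TGC CCC TAC GTG CAT GCT ACG CGT TAG CCT AGC CTA GAG CAT TTA CCC ATT — no ATG→stop ORF.
Frame -1: CCA ATG GGT AAA TGC TCT AGG CTA GGC TAA CGC GTA GCA TGC ACG TAG GGG CAT AGA GTT CCC GCA TGC AGG TCT CCT TGT AGA — ATG at 4, stop TAA at 28 → 27 nt.
Frame -2: CAA TGG GTA AAT GCT CTA GGC TAG GCT AAC GCG TAG CAT GCA CGT AGG GGC ATA GAG TTC CCG CAT GCA GGT CTC CTT GTA GAT — no ATG→stop ORF.
Frame -3: AAT GGG TAA ATG CTC TAG GCT AGG CTA ACG CGT AGC ATG CAC GTA GGG GCA TAG AGT TCC CGC ATG CAG GTC TCC TTG TAG — ATG at 12, stop TAG at 18 → 9 nt; ATG at 39, stop TAG at 54 → 18 nt; ATG at 66, stop TAG at 81 → 18 nt.
Forward-strand max 51 nt; reverse-strand max 27 nt. The forward strand has the longer ORF.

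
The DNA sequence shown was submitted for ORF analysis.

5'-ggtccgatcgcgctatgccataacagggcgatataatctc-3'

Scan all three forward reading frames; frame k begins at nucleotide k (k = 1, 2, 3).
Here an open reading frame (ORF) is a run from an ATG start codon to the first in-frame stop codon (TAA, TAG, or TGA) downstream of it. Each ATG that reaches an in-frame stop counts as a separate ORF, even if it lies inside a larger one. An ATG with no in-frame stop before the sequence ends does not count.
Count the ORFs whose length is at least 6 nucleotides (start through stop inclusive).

1

Frame 1: GGT CCG ATC GCG CTA TGC CAT AAC AGG GCG ATA TAA TCT — no ATG→stop ORF.
Frame 2: GTC CGA TCG CGC TAT GCC ATA ACA GGG CGA TAT AAT CTC — no ATG→stop ORF.
Frame 3: TCC GAT CGC GCT ATG CCA TAA CAG GGC GAT ATA ATC — ATG at 15, stop TAA at 21 → 9 nt.
ORFs ≥ 6 nucleotides: frame 3 15–23 (9 nucleotides). Count = 1.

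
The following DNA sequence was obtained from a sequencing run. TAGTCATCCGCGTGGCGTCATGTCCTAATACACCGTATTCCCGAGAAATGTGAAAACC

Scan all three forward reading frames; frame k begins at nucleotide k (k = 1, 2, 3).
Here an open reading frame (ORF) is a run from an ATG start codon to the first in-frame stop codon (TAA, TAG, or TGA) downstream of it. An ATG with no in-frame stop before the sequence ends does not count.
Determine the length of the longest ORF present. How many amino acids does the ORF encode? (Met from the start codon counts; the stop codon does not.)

2

Frame 1: TAG TCA TCC GCG TGG CGT CAT GTC CTA ATA CAC CGT ATT CCC GAG AAA TGT GAA AAC — no ATG→stop ORF.
Frame 2: AGT CAT CCG CGT GGC GTC ATG TCC TAA TAC ACC GTA TTC CCG AGA AAT GTG AAA ACC — ATG at 20, stop TAA at 26 → 9 nt.
Frame 3: GTC ATC CGC GTG GCG TCA TGT CCT AAT ACA CCG TAT TCC CGA GAA ATG TGA AAA — ATG at 48, stop TGA at 51 → 6 nt.
Longest: frame 2, positions 20–28, 9 nt = 3 codons = 2 aa. → 2 amino acids.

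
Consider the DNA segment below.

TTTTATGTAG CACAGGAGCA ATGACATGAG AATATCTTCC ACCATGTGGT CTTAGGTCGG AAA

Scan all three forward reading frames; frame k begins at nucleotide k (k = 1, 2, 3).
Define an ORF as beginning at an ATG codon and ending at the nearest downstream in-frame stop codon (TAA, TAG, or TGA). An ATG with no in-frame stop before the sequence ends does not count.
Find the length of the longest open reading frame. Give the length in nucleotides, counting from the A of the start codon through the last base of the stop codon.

Frame 1: TTT TAT GTA GCA CAG GAG CAA TGA CAT GAG AAT ATC TTC CAC CAT GTG GTC TTA GGT CGG AAA — no ATG→stop ORF.
Frame 2: TTT ATG TAG CAC AGG AGC AAT GAC ATG AGA ATA TCT TCC ACC ATG TGG TCT TAG GTC GGA — ATG at 5, stop TAG at 8 → 6 nt; ATG at 26, stop TAG at 53 → 30 nt; ATG at 44, stop TAG at 53 → 12 nt.
Frame 3: TTA TGT AGC ACA GGA GCA ATG ACA TGA GAA TAT CTT CCA CCA TGT GGT CTT AGG TCG GAA — ATG at 21, stop TGA at 27 → 9 nt.
Longest: frame 2, positions 26–55, 30 nt = 10 codons = 9 aa. → 30 nucleotides.

30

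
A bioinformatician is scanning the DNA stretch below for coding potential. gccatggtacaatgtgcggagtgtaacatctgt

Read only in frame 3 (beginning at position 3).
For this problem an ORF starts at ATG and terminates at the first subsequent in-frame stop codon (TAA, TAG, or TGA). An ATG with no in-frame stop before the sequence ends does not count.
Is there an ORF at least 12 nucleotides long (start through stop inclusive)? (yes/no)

Frame 3: CAT GGT ACA ATG TGC GGA GTG TAA CAT CTG — ATG at 12, stop TAA at 24 → 15 nt.
Frame 3 has an ORF of 15 nucleotides (positions 12–26) ≥ 12, so yes.

yes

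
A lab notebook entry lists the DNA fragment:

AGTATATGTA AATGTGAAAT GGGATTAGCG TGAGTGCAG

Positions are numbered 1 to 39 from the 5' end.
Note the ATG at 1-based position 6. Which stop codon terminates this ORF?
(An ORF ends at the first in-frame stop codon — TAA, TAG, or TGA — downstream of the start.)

Codons from position 6: ATG (6–8), TAA (9–11).
The first in-frame stop codon is TAA.

TAA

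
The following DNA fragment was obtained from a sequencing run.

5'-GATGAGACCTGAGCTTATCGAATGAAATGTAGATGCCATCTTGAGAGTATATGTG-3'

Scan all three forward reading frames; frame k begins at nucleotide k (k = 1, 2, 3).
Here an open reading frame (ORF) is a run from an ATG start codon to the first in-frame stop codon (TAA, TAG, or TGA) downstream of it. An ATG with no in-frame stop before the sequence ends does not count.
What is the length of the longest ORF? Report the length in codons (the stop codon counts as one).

8

Frame 1: GAT GAG ACC TGA GCT TAT CGA ATG AAA TGT AGA TGC CAT CTT GAG AGT ATA TGT — no ATG→stop ORF.
Frame 2: ATG AGA CCT GAG CTT ATC GAA TGA AAT GTA GAT GCC ATC TTG AGA GTA TAT GTG — ATG at 2, stop TGA at 23 → 24 nt.
Frame 3: TGA GAC CTG AGC TTA TCG AAT GAA ATG TAG ATG CCA TCT TGA GAG TAT ATG — ATG at 27, stop TAG at 30 → 6 nt; ATG at 33, stop TGA at 42 → 12 nt.
Longest: frame 2, positions 2–25, 24 nt = 8 codons = 7 aa. → 8 codons.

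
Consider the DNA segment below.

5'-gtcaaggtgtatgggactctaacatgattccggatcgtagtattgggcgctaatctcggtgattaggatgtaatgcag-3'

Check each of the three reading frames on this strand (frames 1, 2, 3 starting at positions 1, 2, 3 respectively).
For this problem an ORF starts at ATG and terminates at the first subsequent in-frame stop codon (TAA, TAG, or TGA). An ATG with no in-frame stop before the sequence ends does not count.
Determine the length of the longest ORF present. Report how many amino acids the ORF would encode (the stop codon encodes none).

9

Frame 1: GTC AAG GTG TAT GGG ACT CTA ACA TGA TTC CGG ATC GTA GTA TTG GGC GCT AAT CTC GGT GAT TAG GAT GTA ATG CAG — no ATG→stop ORF.
Frame 2: TCA AGG TGT ATG GGA CTC TAA CAT GAT TCC GGA TCG TAG TAT TGG GCG CTA ATC TCG GTG ATT AGG ATG TAA TGC — ATG at 11, stop TAA at 20 → 12 nt; ATG at 68, stop TAA at 71 → 6 nt.
Frame 3: CAA GGT GTA TGG GAC TCT AAC ATG ATT CCG GAT CGT AGT ATT GGG CGC TAA TCT CGG TGA TTA GGA TGT AAT GCA — ATG at 24, stop TAA at 51 → 30 nt.
Longest: frame 3, positions 24–53, 30 nt = 10 codons = 9 aa. → 9 amino acids.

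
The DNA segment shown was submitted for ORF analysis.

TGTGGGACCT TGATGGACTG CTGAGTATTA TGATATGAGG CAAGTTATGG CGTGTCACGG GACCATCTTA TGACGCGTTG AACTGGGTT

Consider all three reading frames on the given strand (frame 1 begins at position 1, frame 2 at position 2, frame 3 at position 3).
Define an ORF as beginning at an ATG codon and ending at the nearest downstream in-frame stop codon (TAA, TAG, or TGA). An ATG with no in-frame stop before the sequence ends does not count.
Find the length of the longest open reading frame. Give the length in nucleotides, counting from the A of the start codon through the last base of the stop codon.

39

Frame 1: TGT GGG ACC TTG ATG GAC TGC TGA GTA TTA TGA TAT GAG GCA AGT TAT GGC GTG TCA CGG GAC CAT CTT ATG ACG CGT TGA ACT GGG — ATG at 13, stop TGA at 22 → 12 nt; ATG at 70, stop TGA at 79 → 12 nt.
Frame 2: GTG GGA CCT TGA TGG ACT GCT GAG TAT TAT GAT ATG AGG CAA GTT ATG GCG TGT CAC GGG ACC ATC TTA TGA CGC GTT GAA CTG GGT — ATG at 35, stop TGA at 71 → 39 nt; ATG at 47, stop TGA at 71 → 27 nt.
Frame 3: TGG GAC CTT GAT GGA CTG CTG AGT ATT ATG ATA TGA GGC AAG TTA TGG CGT GTC ACG GGA CCA TCT TAT GAC GCG TTG AAC TGG GTT — ATG at 30, stop TGA at 36 → 9 nt.
Longest: frame 2, positions 35–73, 39 nt = 13 codons = 12 aa. → 39 nucleotides.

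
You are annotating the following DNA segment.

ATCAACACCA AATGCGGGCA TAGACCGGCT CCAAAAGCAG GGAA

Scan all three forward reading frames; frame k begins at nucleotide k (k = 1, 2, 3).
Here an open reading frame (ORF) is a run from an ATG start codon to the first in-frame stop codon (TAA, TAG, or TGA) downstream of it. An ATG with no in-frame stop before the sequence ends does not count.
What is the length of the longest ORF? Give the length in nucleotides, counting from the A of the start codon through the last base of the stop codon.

12

Frame 1: ATC AAC ACC AAA TGC GGG CAT AGA CCG GCT CCA AAA GCA GGG — no ATG→stop ORF.
Frame 2: TCA ACA CCA AAT GCG GGC ATA GAC CGG CTC CAA AAG CAG GGA — no ATG→stop ORF.
Frame 3: CAA CAC CAA ATG CGG GCA TAG ACC GGC TCC AAA AGC AGG GAA — ATG at 12, stop TAG at 21 → 12 nt.
Longest: frame 3, positions 12–23, 12 nt = 4 codons = 3 aa. → 12 nucleotides.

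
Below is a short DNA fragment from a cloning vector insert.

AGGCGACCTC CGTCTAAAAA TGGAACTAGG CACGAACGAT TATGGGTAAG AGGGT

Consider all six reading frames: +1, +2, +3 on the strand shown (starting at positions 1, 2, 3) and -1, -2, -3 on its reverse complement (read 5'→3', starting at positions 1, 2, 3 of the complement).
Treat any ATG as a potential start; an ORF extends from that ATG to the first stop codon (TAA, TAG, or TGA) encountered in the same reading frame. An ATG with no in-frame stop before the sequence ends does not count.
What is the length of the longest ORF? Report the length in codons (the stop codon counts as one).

10

Reverse complement (5'→3'): ACCCTCTTACCCATAATCGTTCGTGCCTAGTTCCATTTTTAGACGGAGGTCGCCT
Frame +1: AGG CGA CCT CCG TCT AAA AAT GGA ACT AGG CAC GAA CGA TTA TGG GTA AGA GGG — no ATG→stop ORF.
Frame +2: GGC GAC CTC CGT CTA AAA ATG GAA CTA GGC ACG AAC GAT TAT GGG TAA GAG GGT — ATG at 20, stop TAA at 47 → 30 nt.
Frame +3: GCG ACC TCC GTC TAA AAA TGG AAC TAG GCA CGA ACG ATT ATG GGT AAG AGG — no ATG→stop ORF.
Frame -1: ACC CTC TTA CCC ATA ATC GTT CGT GCC TAG TTC CAT TTT TAG ACG GAG GTC GCC — no ATG→stop ORF.
Frame -2: CCC TCT TAC CCA TAA TCG TTC GTG CCT AGT TCC ATT TTT AGA CGG AGG TCG CCT — no ATG→stop ORF.
Frame -3: CCT CTT ACC CAT AAT CGT TCG TGC CTA GTT CCA TTT TTA GAC GGA GGT CGC — no ATG→stop ORF.
Longest: frame +2, positions 20–49, 30 nt = 10 codons = 9 aa. → 10 codons.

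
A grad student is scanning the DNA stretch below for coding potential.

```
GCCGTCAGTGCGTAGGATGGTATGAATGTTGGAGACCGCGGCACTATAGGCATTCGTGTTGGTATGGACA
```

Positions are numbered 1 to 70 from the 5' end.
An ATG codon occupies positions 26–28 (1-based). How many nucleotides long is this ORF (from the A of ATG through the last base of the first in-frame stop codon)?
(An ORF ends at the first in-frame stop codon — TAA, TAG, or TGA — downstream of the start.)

Codons from position 26: ATG (26–28), TTG (29–31), GAG (32–34), ACC (35–37), GCG (38–40), GCA (41–43), CTA (44–46), TAG (47–49).
TAG is the first in-frame stop; ORF spans 26–49, 24 nucleotides.

24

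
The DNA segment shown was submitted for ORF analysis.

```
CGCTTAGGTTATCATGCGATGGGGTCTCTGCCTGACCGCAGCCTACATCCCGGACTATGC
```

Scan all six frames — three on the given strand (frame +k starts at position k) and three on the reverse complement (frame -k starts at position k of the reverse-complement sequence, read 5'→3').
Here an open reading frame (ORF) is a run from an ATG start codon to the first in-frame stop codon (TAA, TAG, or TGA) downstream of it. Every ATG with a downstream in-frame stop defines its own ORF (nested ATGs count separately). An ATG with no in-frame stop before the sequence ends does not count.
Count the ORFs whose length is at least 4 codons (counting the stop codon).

Reverse complement (5'→3'): GCATAGTCCGGGATGTAGGCTGCGGTCAGGCAGAGACCCCATCGCATGATAACCTAAGCG
Frame +1: CGC TTA GGT TAT CAT GCG ATG GGG TCT CTG CCT GAC CGC AGC CTA CAT CCC GGA CTA TGC — no ATG→stop ORF.
Frame +2: GCT TAG GTT ATC ATG CGA TGG GGT CTC TGC CTG ACC GCA GCC TAC ATC CCG GAC TAT — no ATG→stop ORF.
Frame +3: CTT AGG TTA TCA TGC GAT GGG GTC TCT GCC TGA CCG CAG CCT ACA TCC CGG ACT ATG — no ATG→stop ORF.
Frame -1: GCA TAG TCC GGG ATG TAG GCT GCG GTC AGG CAG AGA CCC CAT CGC ATG ATA ACC TAA GCG — ATG at 13, stop TAG at 16 → 6 nt; ATG at 46, stop TAA at 55 → 12 nt.
Frame -2: CAT AGT CCG GGA TGT AGG CTG CGG TCA GGC AGA GAC CCC ATC GCA TGA TAA CCT AAG — no ATG→stop ORF.
Frame -3: ATA GTC CGG GAT GTA GGC TGC GGT CAG GCA GAG ACC CCA TCG CAT GAT AAC CTA AGC — no ATG→stop ORF.
ORFs ≥ 4 codons: frame -1 46–57 (4 codons). Count = 1.

1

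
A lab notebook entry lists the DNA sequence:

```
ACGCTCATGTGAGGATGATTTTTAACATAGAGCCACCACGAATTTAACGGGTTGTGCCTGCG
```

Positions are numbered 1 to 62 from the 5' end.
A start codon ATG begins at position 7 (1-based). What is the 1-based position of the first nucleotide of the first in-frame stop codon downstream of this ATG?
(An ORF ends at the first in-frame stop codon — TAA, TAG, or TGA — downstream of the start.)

Codons from position 7: ATG (7–9), TGA (10–12).
TGA is a stop codon; it begins at position 10.

10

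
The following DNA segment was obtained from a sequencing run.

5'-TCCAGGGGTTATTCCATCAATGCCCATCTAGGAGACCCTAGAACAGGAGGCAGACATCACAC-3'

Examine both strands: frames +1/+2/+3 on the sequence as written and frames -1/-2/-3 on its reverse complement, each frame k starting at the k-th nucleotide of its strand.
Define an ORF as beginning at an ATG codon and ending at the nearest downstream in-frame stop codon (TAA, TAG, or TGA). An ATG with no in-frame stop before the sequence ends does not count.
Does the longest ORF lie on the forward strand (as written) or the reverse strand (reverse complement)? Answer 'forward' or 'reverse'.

Reverse complement (5'→3'): GTGTGATGTCTGCCTCCTGTTCTAGGGTCTCCTAGATGGGCATTGATGGAATAACCCCTGGA
Frame +1: TCC AGG GGT TAT TCC ATC AAT GCC CAT CTA GGA GAC CCT AGA ACA GGA GGC AGA CAT CAC — no ATG→stop ORF.
Frame +2: CCA GGG GTT ATT CCA TCA ATG CCC ATC TAG GAG ACC CTA GAA CAG GAG GCA GAC ATC ACA — ATG at 20, stop TAG at 29 → 12 nt.
Frame +3: CAG GGG TTA TTC CAT CAA TGC CCA TCT AGG AGA CCC TAG AAC AGG AGG CAG ACA TCA CAC — no ATG→stop ORF.
Frame -1: GTG TGA TGT CTG CCT CCT GTT CTA GGG TCT CCT AGA TGG GCA TTG ATG GAA TAA CCC CTG — ATG at 46, stop TAA at 52 → 9 nt.
Frame -2: TGT GAT GTC TGC CTC CTG TTC TAG GGT CTC CTA GAT GGG CAT TGA TGG AAT AAC CCC TGG — no ATG→stop ORF.
Frame -3: GTG ATG TCT GCC TCC TGT TCT AGG GTC TCC TAG ATG GGC ATT GAT GGA ATA ACC CCT GGA — ATG at 6, stop TAG at 33 → 30 nt.
Forward-strand max 12 nt; reverse-strand max 30 nt. The reverse strand has the longer ORF.

reverse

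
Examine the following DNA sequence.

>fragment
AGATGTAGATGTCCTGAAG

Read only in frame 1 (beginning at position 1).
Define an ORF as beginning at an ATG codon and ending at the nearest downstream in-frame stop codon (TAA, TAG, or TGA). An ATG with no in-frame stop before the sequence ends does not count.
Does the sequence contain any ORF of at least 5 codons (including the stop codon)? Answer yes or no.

Frame 1: AGA TGT AGA TGT CCT GAA — no ATG→stop ORF.
Largest ORF found is 0 codons < 5, so no.

no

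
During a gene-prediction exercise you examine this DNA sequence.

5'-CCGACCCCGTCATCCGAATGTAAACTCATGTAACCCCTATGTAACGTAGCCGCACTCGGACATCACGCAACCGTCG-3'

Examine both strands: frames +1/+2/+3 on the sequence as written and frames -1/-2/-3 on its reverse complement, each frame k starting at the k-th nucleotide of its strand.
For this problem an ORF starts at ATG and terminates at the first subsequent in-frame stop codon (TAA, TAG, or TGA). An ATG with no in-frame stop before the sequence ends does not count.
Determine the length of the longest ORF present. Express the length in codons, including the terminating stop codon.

9

Reverse complement (5'→3'): CGACGGTTGCGTGATGTCCGAGTGCGGCTACGTTACATAGGGGTTACATGAGTTTACATTCGGATGACGGGGTCGG
Frame +1: CCG ACC CCG TCA TCC GAA TGT AAA CTC ATG TAA CCC CTA TGT AAC GTA GCC GCA CTC GGA CAT CAC GCA ACC GTC — ATG at 28, stop TAA at 31 → 6 nt.
Frame +2: CGA CCC CGT CAT CCG AAT GTA AAC TCA TGT AAC CCC TAT GTA ACG TAG CCG CAC TCG GAC ATC ACG CAA CCG TCG — no ATG→stop ORF.
Frame +3: GAC CCC GTC ATC CGA ATG TAA ACT CAT GTA ACC CCT ATG TAA CGT AGC CGC ACT CGG ACA TCA CGC AAC CGT — ATG at 18, stop TAA at 21 → 6 nt; ATG at 39, stop TAA at 42 → 6 nt.
Frame -1: CGA CGG TTG CGT GAT GTC CGA GTG CGG CTA CGT TAC ATA GGG GTT ACA TGA GTT TAC ATT CGG ATG ACG GGG TCG — no ATG→stop ORF.
Frame -2: GAC GGT TGC GTG ATG TCC GAG TGC GGC TAC GTT ACA TAG GGG TTA CAT GAG TTT ACA TTC GGA TGA CGG GGT CGG — ATG at 14, stop TAG at 38 → 27 nt.
Frame -3: ACG GTT GCG TGA TGT CCG AGT GCG GCT ACG TTA CAT AGG GGT TAC ATG AGT TTA CAT TCG GAT GAC GGG GTC — no ATG→stop ORF.
Longest: frame -2, positions 14–40, 27 nt = 9 codons = 8 aa. → 9 codons.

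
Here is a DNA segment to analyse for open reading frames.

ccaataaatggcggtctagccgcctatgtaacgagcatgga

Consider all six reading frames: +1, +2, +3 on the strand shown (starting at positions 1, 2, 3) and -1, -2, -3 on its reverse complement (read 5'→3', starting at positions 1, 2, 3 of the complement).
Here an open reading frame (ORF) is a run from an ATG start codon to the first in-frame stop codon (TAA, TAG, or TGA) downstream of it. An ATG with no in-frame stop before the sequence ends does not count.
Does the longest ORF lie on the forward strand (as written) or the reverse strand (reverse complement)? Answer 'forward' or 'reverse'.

reverse

Reverse complement (5'→3'): TCCATGCTCGTTACATAGGCGGCTAGACCGCCATTTATTGG
Frame +1: CCA ATA AAT GGC GGT CTA GCC GCC TAT GTA ACG AGC ATG — no ATG→stop ORF.
Frame +2: CAA TAA ATG GCG GTC TAG CCG CCT ATG TAA CGA GCA TGG — ATG at 8, stop TAG at 17 → 12 nt; ATG at 26, stop TAA at 29 → 6 nt.
Frame +3: AAT AAA TGG CGG TCT AGC CGC CTA TGT AAC GAG CAT GGA — no ATG→stop ORF.
Frame -1: TCC ATG CTC GTT ACA TAG GCG GCT AGA CCG CCA TTT ATT — ATG at 4, stop TAG at 16 → 15 nt.
Frame -2: CCA TGC TCG TTA CAT AGG CGG CTA GAC CGC CAT TTA TTG — no ATG→stop ORF.
Frame -3: CAT GCT CGT TAC ATA GGC GGC TAG ACC GCC ATT TAT TGG — no ATG→stop ORF.
Forward-strand max 12 nt; reverse-strand max 15 nt. The reverse strand has the longer ORF.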